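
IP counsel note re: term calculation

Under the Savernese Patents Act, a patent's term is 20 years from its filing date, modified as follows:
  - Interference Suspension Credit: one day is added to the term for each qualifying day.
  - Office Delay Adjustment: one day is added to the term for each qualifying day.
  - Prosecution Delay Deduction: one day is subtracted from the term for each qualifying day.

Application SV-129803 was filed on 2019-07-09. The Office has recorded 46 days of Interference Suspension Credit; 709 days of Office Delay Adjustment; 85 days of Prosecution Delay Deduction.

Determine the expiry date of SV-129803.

Base term: filing date + 20 years → 9 July 2039.
Interference Suspension Credit: +46 days → 24 August 2039.
Office Delay Adjustment: +709 days → 2 August 2041.
Prosecution Delay Deduction: −85 days → 9 May 2041.

2041-05-09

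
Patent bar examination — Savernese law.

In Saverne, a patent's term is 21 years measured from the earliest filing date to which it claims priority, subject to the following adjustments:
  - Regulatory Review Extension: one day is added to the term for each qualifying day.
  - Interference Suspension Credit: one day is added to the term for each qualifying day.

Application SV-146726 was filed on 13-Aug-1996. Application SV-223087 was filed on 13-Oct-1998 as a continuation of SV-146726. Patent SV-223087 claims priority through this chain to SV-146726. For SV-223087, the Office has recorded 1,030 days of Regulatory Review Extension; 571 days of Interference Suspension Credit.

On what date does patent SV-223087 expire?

2021-12-31

Earliest priority filing: 13 August 1996.
Base term: 13 August 1996 + 21 years → 13 August 2017.
Regulatory Review Extension: +1030 days → 8 June 2020.
Interference Suspension Credit: +571 days → 31 December 2021.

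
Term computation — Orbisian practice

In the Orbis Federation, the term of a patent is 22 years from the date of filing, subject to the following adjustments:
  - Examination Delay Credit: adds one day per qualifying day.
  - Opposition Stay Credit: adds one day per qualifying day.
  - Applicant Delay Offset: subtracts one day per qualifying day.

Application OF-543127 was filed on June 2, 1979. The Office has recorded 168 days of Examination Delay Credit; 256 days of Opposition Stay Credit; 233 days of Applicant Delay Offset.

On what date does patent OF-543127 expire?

2001-12-10

Base term: filing date + 22 years → 2 June 2001.
Examination Delay Credit: +168 days → 17 November 2001.
Opposition Stay Credit: +256 days → 31 July 2002.
Applicant Delay Offset: −233 days → 10 December 2001.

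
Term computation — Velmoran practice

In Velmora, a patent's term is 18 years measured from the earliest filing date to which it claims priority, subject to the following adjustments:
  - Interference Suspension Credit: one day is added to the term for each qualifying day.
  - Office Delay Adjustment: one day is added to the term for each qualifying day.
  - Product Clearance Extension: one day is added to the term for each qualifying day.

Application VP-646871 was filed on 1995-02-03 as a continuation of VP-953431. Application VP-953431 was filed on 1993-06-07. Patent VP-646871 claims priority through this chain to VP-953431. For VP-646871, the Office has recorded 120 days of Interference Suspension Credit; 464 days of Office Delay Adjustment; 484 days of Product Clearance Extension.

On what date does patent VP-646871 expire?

2014-05-10

Earliest priority filing: 7 June 1993.
Base term: 7 June 1993 + 18 years → 7 June 2011.
Interference Suspension Credit: +120 days → 5 October 2011.
Office Delay Adjustment: +464 days → 11 January 2013.
Product Clearance Extension: +484 days → 10 May 2014.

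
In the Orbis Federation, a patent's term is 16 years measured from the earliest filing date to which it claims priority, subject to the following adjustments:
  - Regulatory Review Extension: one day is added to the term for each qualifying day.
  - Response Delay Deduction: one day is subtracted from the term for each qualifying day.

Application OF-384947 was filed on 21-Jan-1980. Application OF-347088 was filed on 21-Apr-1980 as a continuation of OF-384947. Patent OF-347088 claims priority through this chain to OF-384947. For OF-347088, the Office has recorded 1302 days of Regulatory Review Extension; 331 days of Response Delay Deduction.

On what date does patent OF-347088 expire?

1998-09-18

Earliest priority filing: 21 January 1980.
Base term: 21 January 1980 + 16 years → 21 January 1996.
Regulatory Review Extension: +1302 days → 15 August 1999.
Response Delay Deduction: −331 days → 18 September 1998.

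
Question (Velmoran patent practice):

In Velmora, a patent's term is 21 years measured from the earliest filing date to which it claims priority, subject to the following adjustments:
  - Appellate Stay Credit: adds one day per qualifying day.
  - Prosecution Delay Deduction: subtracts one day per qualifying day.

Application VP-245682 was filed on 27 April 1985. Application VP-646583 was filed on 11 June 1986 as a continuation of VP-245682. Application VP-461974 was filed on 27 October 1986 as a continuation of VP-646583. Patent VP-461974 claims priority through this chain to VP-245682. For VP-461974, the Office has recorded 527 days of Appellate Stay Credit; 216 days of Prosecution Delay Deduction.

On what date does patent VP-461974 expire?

Earliest priority filing: 27 April 1985.
Base term: 27 April 1985 + 21 years → 27 April 2006.
Appellate Stay Credit: +527 days → 6 October 2007.
Prosecution Delay Deduction: −216 days → 4 March 2007.

March 4, 2007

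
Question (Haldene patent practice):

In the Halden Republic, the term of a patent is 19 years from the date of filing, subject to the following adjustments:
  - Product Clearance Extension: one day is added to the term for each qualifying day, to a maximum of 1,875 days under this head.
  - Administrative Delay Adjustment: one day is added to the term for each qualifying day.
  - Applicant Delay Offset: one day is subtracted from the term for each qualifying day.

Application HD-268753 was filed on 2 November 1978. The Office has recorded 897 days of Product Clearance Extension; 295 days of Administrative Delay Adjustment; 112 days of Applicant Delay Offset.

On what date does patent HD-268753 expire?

Base term: filing date + 19 years → 2 November 1997.
Product Clearance Extension: 897 days (within the 1875-day cap) → +897 days → 17 April 2000.
Administrative Delay Adjustment: +295 days → 6 February 2001.
Applicant Delay Offset: −112 days → 17 October 2000.

2000-10-17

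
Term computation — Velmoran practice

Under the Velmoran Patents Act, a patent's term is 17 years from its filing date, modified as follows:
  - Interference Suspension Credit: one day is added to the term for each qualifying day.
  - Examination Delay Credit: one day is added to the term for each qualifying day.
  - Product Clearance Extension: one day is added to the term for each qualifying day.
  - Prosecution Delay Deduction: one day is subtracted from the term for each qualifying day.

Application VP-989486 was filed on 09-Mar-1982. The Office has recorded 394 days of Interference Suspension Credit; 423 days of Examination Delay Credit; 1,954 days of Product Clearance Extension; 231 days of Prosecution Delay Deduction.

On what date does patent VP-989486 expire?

February 20, 2006

Base term: filing date + 17 years → 9 March 1999.
Interference Suspension Credit: +394 days → 6 April 2000.
Examination Delay Credit: +423 days → 3 June 2001.
Product Clearance Extension: +1954 days → 9 October 2006.
Prosecution Delay Deduction: −231 days → 20 February 2006.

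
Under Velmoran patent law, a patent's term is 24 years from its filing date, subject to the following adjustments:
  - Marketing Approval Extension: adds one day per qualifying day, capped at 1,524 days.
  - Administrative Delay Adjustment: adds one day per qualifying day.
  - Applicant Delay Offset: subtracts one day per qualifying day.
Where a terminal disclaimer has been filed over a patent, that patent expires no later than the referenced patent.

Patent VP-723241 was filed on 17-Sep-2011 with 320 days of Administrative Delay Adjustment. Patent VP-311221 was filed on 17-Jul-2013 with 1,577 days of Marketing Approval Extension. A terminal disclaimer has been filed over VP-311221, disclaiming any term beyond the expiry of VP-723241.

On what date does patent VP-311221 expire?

August 2, 2036

Natural term of VP-311221:
  Base: filing + 24 years → 17 July 2037.
  Marketing Approval Extension: 1577 days claimed exceeds the 1524-day cap, so +1524 days → 18 September 2041.
Expiry of referenced patent VP-723241:
  Base: filing + 24 years → 17 September 2035.
  Administrative Delay Adjustment: +320 days → 2 August 2036.
Terminal disclaimer: VP-311221 expires on the earlier of 18 September 2041 and 2 August 2036.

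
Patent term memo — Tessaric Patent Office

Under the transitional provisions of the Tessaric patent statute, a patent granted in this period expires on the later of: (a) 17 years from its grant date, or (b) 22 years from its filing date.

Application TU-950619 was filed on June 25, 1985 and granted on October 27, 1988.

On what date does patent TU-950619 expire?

2007-06-25

(a) grant + 17 years → 27 October 2005.
(b) filing + 22 years → 25 June 2007.
Later of the two: 25 June 2007.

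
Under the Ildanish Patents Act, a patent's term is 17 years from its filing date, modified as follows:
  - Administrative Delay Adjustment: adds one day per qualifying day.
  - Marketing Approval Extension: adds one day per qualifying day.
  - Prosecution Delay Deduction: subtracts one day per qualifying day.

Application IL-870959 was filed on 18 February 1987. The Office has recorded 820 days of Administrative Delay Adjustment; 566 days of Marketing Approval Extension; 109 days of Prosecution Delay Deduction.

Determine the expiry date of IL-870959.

Base term: filing date + 17 years → 18 February 2004.
Administrative Delay Adjustment: +820 days → 18 May 2006.
Marketing Approval Extension: +566 days → 5 December 2007.
Prosecution Delay Deduction: −109 days → 18 August 2007.

2007-08-18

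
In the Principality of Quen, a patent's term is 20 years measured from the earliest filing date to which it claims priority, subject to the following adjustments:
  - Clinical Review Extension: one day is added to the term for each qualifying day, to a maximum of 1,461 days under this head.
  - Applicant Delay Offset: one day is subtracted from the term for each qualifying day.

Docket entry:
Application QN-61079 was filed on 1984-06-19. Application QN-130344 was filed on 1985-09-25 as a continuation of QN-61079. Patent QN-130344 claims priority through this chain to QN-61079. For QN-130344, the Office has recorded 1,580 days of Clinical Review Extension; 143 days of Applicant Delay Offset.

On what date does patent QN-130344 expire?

Earliest priority filing: 19 June 1984.
Base term: 19 June 1984 + 20 years → 19 June 2004.
Clinical Review Extension: 1580 days claimed exceeds the 1461-day cap, so +1461 days → 19 June 2008.
Applicant Delay Offset: −143 days → 28 January 2008.

January 28, 2008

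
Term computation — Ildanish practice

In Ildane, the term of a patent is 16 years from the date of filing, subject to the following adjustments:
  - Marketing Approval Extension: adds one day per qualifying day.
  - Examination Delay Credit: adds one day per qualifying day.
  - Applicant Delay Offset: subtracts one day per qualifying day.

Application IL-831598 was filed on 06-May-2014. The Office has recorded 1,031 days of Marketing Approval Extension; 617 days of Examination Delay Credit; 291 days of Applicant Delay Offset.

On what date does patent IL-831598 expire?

Base term: filing date + 16 years → 6 May 2030.
Marketing Approval Extension: +1031 days → 2 March 2033.
Examination Delay Credit: +617 days → 9 November 2034.
Applicant Delay Offset: −291 days → 22 January 2034.

2034-01-22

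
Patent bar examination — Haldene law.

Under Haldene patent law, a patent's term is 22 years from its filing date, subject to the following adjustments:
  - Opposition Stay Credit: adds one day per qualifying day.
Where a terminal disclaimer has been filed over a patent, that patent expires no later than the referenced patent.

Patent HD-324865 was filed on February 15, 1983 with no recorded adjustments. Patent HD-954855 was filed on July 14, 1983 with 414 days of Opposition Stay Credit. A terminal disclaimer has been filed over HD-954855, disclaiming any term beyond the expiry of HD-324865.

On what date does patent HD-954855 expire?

Natural term of HD-954855:
  Base: filing + 22 years → 14 July 2005.
  Opposition Stay Credit: +414 days → 1 September 2006.
Expiry of referenced patent HD-324865:
  Base: filing + 22 years → 15 February 2005.
Terminal disclaimer: HD-954855 expires on the earlier of 1 September 2006 and 15 February 2005.

2005-02-15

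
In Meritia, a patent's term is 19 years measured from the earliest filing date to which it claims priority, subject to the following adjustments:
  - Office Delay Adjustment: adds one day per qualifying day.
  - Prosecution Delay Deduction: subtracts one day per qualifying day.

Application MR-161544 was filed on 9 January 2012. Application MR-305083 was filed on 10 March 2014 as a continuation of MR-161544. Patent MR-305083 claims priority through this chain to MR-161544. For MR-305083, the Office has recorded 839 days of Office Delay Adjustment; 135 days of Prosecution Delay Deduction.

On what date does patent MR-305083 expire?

Earliest priority filing: 9 January 2012.
Base term: 9 January 2012 + 19 years → 9 January 2031.
Office Delay Adjustment: +839 days → 27 April 2033.
Prosecution Delay Deduction: −135 days → 13 December 2032.

2032-12-13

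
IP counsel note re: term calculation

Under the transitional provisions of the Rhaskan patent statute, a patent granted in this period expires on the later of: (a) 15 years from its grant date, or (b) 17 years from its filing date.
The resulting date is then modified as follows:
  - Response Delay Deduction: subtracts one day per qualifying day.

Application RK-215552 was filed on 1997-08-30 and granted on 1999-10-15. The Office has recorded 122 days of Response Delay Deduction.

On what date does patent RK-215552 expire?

2014-06-15

(a) grant + 15 years → 15 October 2014.
(b) filing + 17 years → 30 August 2014.
Later of the two: 15 October 2014.
Response Delay Deduction: −122 days → 15 June 2014.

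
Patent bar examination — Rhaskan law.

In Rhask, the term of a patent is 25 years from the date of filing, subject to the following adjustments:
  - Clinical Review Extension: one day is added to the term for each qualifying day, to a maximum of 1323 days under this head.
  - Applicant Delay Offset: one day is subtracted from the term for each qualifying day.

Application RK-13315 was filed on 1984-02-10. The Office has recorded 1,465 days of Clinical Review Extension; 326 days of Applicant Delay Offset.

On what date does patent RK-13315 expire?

2011-11-04

Base term: filing date + 25 years → 10 February 2009.
Clinical Review Extension: 1465 days claimed exceeds the 1323-day cap, so +1323 days → 25 September 2012.
Applicant Delay Offset: −326 days → 4 November 2011.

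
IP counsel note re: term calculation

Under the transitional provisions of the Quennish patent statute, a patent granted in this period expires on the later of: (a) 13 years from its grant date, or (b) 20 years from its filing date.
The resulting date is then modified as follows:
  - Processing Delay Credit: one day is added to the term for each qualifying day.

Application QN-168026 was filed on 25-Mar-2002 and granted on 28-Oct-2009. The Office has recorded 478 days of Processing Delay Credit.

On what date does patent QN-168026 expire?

February 18, 2024

(a) grant + 13 years → 28 October 2022.
(b) filing + 20 years → 25 March 2022.
Later of the two: 28 October 2022.
Processing Delay Credit: +478 days → 18 February 2024.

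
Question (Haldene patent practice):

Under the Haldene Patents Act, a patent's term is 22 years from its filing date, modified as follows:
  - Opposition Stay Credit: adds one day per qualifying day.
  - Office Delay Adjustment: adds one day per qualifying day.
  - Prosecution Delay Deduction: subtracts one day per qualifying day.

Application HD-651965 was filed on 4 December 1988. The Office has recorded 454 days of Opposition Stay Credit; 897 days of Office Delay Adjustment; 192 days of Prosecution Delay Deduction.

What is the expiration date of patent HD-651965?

Base term: filing date + 22 years → 4 December 2010.
Opposition Stay Credit: +454 days → 2 March 2012.
Office Delay Adjustment: +897 days → 16 August 2014.
Prosecution Delay Deduction: −192 days → 5 February 2014.

2014-02-05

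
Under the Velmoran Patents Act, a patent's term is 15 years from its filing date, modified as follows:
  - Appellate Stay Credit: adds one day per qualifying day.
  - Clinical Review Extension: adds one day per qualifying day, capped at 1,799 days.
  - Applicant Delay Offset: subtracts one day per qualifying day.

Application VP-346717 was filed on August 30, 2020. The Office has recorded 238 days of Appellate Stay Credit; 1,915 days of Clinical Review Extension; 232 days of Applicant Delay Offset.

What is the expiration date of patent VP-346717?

2040-08-08

Base term: filing date + 15 years → 30 August 2035.
Appellate Stay Credit: +238 days → 24 April 2036.
Clinical Review Extension: 1915 days claimed exceeds the 1799-day cap, so +1799 days → 28 March 2041.
Applicant Delay Offset: −232 days → 8 August 2040.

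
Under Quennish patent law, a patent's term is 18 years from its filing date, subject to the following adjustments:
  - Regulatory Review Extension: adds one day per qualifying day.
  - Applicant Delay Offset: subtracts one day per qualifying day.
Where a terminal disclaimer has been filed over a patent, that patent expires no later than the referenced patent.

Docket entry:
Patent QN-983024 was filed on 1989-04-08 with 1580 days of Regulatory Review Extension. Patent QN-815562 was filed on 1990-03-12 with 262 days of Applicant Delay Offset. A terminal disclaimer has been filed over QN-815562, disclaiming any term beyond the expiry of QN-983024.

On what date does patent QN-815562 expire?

June 24, 2007

Natural term of QN-815562:
  Base: filing + 18 years → 12 March 2008.
  Applicant Delay Offset: −262 days → 24 June 2007.
Expiry of referenced patent QN-983024:
  Base: filing + 18 years → 8 April 2007.
  Regulatory Review Extension: +1580 days → 5 August 2011.
Terminal disclaimer: QN-815562 expires on the earlier of 24 June 2007 and 5 August 2011.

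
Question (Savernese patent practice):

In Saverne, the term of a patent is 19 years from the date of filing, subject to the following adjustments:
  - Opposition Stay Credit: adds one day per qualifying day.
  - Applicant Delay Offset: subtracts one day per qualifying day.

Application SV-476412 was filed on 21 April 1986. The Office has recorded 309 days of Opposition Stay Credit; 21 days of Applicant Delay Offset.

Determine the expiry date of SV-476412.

Base term: filing date + 19 years → 21 April 2005.
Opposition Stay Credit: +309 days → 24 February 2006.
Applicant Delay Offset: −21 days → 3 February 2006.

2006-02-03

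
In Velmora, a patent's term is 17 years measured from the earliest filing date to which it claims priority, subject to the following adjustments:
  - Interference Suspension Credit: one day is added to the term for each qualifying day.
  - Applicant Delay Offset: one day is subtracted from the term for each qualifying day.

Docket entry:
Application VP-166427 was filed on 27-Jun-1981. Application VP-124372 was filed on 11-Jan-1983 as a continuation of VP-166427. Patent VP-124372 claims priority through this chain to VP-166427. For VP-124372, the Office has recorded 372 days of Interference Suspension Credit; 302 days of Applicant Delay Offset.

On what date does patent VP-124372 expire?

Earliest priority filing: 27 June 1981.
Base term: 27 June 1981 + 17 years → 27 June 1998.
Interference Suspension Credit: +372 days → 4 July 1999.
Applicant Delay Offset: −302 days → 5 September 1998.

1998-09-05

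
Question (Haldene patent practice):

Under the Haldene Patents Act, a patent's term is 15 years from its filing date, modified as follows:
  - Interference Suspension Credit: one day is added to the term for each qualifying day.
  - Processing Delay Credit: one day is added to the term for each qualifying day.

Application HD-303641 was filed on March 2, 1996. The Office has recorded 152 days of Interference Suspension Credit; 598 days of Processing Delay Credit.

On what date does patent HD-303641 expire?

Base term: filing date + 15 years → 2 March 2011.
Interference Suspension Credit: +152 days → 1 August 2011.
Processing Delay Credit: +598 days → 21 March 2013.

March 21, 2013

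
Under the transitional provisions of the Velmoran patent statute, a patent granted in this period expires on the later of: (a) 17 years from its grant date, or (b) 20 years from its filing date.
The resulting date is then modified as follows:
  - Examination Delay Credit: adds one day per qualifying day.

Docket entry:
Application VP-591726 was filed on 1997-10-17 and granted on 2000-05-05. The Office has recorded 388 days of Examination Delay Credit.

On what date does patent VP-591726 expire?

2018-11-09

(a) grant + 17 years → 5 May 2017.
(b) filing + 20 years → 17 October 2017.
Later of the two: 17 October 2017.
Examination Delay Credit: +388 days → 9 November 2018.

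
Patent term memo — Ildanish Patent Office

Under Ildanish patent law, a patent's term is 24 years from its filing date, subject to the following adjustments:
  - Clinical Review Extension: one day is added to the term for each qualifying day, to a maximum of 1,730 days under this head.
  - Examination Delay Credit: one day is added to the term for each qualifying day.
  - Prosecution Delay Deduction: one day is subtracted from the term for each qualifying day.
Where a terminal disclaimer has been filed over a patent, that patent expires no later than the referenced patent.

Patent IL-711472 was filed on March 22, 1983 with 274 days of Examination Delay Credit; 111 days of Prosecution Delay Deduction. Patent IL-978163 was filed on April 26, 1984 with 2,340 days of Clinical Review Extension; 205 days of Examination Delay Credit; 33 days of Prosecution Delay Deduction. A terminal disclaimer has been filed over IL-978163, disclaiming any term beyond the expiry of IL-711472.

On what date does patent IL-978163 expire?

September 1, 2007

Natural term of IL-978163:
  Base: filing + 24 years → 26 April 2008.
  Clinical Review Extension: 2340 days claimed exceeds the 1730-day cap, so +1730 days → 20 January 2013.
  Examination Delay Credit: +205 days → 13 August 2013.
  Prosecution Delay Deduction: −33 days → 11 July 2013.
Expiry of referenced patent IL-711472:
  Base: filing + 24 years → 22 March 2007.
  Examination Delay Credit: +274 days → 21 December 2007.
  Prosecution Delay Deduction: −111 days → 1 September 2007.
Terminal disclaimer: IL-978163 expires on the earlier of 11 July 2013 and 1 September 2007.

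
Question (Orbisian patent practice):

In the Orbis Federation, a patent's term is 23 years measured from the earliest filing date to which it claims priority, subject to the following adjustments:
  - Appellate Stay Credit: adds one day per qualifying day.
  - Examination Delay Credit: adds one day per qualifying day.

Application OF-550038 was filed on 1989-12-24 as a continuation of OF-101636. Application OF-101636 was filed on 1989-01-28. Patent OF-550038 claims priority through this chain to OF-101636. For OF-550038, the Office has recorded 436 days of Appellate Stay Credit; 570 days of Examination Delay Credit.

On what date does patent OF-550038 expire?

2014-10-30

Earliest priority filing: 28 January 1989.
Base term: 28 January 1989 + 23 years → 28 January 2012.
Appellate Stay Credit: +436 days → 8 April 2013.
Examination Delay Credit: +570 days → 30 October 2014.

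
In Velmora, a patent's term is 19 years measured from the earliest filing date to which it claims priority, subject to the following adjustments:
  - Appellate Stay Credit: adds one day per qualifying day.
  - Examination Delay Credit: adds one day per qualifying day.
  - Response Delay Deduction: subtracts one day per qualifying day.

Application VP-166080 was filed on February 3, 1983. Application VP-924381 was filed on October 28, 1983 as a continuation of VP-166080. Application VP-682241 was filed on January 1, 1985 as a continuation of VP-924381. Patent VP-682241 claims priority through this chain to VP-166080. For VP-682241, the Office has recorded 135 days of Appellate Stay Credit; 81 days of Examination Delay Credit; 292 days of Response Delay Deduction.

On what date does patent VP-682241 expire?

Earliest priority filing: 3 February 1983.
Base term: 3 February 1983 + 19 years → 3 February 2002.
Appellate Stay Credit: +135 days → 18 June 2002.
Examination Delay Credit: +81 days → 7 September 2002.
Response Delay Deduction: −292 days → 19 November 2001.

2001-11-19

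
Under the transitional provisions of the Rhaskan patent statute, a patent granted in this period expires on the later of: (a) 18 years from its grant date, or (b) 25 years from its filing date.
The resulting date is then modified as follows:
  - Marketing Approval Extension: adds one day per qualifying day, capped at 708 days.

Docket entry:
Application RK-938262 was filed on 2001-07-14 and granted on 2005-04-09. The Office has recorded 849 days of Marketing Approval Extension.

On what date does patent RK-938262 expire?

(a) grant + 18 years → 9 April 2023.
(b) filing + 25 years → 14 July 2026.
Later of the two: 14 July 2026.
Marketing Approval Extension: 849 days claimed exceeds the 708-day cap, so +708 days → 21 June 2028.

June 21, 2028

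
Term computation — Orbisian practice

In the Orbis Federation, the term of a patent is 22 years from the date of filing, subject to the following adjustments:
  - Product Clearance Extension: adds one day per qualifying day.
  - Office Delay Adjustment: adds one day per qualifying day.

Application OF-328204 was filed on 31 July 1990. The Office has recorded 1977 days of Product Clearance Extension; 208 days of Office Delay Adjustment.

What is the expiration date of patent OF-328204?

Base term: filing date + 22 years → 31 July 2012.
Product Clearance Extension: +1977 days → 29 December 2017.
Office Delay Adjustment: +208 days → 25 July 2018.

2018-07-25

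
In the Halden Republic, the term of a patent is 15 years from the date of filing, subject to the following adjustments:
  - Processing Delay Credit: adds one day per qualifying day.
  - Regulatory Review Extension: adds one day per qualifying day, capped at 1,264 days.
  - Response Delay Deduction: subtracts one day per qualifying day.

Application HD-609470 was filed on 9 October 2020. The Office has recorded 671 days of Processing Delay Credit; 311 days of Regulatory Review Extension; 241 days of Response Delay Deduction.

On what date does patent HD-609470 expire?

Base term: filing date + 15 years → 9 October 2035.
Processing Delay Credit: +671 days → 10 August 2037.
Regulatory Review Extension: 311 days (within the 1264-day cap) → +311 days → 17 June 2038.
Response Delay Deduction: −241 days → 19 October 2037.

2037-10-19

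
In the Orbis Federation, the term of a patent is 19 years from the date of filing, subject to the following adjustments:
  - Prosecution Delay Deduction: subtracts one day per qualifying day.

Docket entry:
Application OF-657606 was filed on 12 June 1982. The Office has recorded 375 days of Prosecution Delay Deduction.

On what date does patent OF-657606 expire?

2000-06-02

Base term: filing date + 19 years → 12 June 2001.
Prosecution Delay Deduction: −375 days → 2 June 2000.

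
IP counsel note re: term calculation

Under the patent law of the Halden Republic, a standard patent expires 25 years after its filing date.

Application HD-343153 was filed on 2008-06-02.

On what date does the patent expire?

Filing date + 25 years → 2 June 2033.

June 2, 2033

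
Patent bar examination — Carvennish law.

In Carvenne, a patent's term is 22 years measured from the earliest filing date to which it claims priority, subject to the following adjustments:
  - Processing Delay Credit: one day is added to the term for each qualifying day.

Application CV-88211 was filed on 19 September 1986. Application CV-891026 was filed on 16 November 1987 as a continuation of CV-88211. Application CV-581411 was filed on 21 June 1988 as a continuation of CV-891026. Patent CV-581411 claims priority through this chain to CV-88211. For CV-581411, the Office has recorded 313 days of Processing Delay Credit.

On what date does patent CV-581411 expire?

July 29, 2009

Earliest priority filing: 19 September 1986.
Base term: 19 September 1986 + 22 years → 19 September 2008.
Processing Delay Credit: +313 days → 29 July 2009.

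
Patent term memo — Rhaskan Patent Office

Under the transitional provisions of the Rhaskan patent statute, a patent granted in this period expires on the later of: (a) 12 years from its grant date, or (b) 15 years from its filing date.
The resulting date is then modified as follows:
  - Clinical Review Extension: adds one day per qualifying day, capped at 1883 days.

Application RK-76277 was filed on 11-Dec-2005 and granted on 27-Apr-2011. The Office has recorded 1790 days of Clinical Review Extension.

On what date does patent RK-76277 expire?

(a) grant + 12 years → 27 April 2023.
(b) filing + 15 years → 11 December 2020.
Later of the two: 27 April 2023.
Clinical Review Extension: 1790 days (within the 1883-day cap) → +1790 days → 21 March 2028.

2028-03-21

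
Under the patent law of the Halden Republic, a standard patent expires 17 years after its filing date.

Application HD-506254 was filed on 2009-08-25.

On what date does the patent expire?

Filing date + 17 years → 25 August 2026.

August 25, 2026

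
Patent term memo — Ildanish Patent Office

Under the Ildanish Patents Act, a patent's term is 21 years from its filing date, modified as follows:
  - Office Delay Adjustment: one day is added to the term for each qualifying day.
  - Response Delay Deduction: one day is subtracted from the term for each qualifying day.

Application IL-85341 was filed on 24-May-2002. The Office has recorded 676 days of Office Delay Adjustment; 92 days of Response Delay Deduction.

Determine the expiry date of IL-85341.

Base term: filing date + 21 years → 24 May 2023.
Office Delay Adjustment: +676 days → 30 March 2025.
Response Delay Deduction: −92 days → 28 December 2024.

2024-12-28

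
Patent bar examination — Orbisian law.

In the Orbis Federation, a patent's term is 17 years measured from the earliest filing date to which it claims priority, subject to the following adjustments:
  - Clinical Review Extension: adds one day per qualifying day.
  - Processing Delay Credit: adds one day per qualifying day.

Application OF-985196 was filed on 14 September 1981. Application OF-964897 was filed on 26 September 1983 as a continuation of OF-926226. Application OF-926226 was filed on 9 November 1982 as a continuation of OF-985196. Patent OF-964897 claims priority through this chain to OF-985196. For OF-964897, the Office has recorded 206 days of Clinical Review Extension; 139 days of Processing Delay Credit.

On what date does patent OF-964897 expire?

Earliest priority filing: 14 September 1981.
Base term: 14 September 1981 + 17 years → 14 September 1998.
Clinical Review Extension: +206 days → 8 April 1999.
Processing Delay Credit: +139 days → 25 August 1999.

1999-08-25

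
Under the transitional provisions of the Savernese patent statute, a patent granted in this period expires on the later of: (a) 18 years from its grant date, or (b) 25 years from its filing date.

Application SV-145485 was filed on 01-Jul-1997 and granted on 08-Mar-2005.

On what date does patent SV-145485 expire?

2023-03-08

(a) grant + 18 years → 8 March 2023.
(b) filing + 25 years → 1 July 2022.
Later of the two: 8 March 2023.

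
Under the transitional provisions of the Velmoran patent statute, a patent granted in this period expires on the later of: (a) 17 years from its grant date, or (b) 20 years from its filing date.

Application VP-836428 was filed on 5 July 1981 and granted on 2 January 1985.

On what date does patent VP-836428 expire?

January 2, 2002

(a) grant + 17 years → 2 January 2002.
(b) filing + 20 years → 5 July 2001.
Later of the two: 2 January 2002.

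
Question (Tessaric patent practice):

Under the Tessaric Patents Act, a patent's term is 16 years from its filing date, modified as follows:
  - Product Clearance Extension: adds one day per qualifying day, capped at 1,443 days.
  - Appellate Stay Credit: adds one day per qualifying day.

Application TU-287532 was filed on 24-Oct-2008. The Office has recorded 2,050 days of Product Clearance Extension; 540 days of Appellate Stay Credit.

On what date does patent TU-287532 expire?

Base term: filing date + 16 years → 24 October 2024.
Product Clearance Extension: 2050 days claimed exceeds the 1443-day cap, so +1443 days → 6 October 2028.
Appellate Stay Credit: +540 days → 30 March 2030.

March 30, 2030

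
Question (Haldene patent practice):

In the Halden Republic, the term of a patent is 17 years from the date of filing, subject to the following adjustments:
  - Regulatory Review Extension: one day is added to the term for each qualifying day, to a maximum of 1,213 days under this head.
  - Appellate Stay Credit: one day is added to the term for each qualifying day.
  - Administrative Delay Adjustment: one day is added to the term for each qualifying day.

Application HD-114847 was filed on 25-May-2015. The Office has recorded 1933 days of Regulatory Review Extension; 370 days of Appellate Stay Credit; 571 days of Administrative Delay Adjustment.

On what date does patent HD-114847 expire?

Base term: filing date + 17 years → 25 May 2032.
Regulatory Review Extension: 1933 days claimed exceeds the 1213-day cap, so +1213 days → 20 September 2035.
Appellate Stay Credit: +370 days → 24 September 2036.
Administrative Delay Adjustment: +571 days → 18 April 2038.

April 18, 2038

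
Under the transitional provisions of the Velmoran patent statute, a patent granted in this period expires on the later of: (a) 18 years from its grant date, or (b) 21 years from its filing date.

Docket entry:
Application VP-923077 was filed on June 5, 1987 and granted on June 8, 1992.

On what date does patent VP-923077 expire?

June 8, 2010

(a) grant + 18 years → 8 June 2010.
(b) filing + 21 years → 5 June 2008.
Later of the two: 8 June 2010.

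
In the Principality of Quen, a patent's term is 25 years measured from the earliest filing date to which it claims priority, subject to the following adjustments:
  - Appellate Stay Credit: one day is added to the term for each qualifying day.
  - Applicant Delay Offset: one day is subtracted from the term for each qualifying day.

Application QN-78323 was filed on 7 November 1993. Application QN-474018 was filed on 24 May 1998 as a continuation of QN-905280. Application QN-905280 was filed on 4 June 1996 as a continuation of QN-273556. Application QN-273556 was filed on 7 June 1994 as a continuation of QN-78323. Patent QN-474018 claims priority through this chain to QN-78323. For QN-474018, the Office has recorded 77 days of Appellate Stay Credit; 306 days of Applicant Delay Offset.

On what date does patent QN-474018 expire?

Earliest priority filing: 7 November 1993.
Base term: 7 November 1993 + 25 years → 7 November 2018.
Appellate Stay Credit: +77 days → 23 January 2019.
Applicant Delay Offset: −306 days → 23 March 2018.

March 23, 2018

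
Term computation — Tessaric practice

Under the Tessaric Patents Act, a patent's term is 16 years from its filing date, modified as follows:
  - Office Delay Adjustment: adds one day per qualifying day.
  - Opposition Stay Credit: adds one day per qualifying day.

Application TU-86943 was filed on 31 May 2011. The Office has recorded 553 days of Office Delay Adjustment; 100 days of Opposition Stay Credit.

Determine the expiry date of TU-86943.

2029-03-14

Base term: filing date + 16 years → 31 May 2027.
Office Delay Adjustment: +553 days → 4 December 2028.
Opposition Stay Credit: +100 days → 14 March 2029.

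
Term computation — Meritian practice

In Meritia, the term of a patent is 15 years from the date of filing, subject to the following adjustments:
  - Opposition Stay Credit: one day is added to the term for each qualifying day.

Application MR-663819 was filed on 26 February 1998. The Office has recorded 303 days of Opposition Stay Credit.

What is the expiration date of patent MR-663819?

December 26, 2013

Base term: filing date + 15 years → 26 February 2013.
Opposition Stay Credit: +303 days → 26 December 2013.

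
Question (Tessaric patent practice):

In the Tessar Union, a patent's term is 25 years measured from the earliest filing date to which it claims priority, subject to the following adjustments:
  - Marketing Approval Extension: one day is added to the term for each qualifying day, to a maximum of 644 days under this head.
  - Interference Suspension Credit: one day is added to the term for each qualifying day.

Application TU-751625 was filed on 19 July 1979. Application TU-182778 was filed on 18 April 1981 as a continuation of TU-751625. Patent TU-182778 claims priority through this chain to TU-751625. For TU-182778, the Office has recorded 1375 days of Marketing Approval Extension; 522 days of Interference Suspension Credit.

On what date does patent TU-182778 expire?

September 28, 2007

Earliest priority filing: 19 July 1979.
Base term: 19 July 1979 + 25 years → 19 July 2004.
Marketing Approval Extension: 1375 days claimed exceeds the 644-day cap, so +644 days → 24 April 2006.
Interference Suspension Credit: +522 days → 28 September 2007.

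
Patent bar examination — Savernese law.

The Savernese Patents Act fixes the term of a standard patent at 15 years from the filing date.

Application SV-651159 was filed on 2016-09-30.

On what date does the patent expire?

Filing date + 15 years → 30 September 2031.

September 30, 2031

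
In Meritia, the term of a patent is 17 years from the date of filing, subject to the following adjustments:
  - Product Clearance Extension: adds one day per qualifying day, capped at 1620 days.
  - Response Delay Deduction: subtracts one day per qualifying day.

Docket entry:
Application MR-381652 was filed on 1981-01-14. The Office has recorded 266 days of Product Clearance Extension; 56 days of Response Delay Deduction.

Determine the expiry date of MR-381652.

August 12, 1998

Base term: filing date + 17 years → 14 January 1998.
Product Clearance Extension: 266 days (within the 1620-day cap) → +266 days → 7 October 1998.
Response Delay Deduction: −56 days → 12 August 1998.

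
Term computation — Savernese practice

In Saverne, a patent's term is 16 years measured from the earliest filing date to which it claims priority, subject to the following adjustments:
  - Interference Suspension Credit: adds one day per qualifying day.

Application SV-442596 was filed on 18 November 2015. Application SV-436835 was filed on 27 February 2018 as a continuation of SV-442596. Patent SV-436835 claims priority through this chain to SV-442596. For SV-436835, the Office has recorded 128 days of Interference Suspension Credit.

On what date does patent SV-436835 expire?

March 25, 2032

Earliest priority filing: 18 November 2015.
Base term: 18 November 2015 + 16 years → 18 November 2031.
Interference Suspension Credit: +128 days → 25 March 2032.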